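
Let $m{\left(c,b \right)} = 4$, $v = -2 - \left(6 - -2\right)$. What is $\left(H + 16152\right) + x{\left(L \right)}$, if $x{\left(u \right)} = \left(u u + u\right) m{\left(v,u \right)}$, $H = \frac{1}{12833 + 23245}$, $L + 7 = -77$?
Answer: $\frac{1588875121}{36078} \approx 44040.0$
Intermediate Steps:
$L = -84$ ($L = -7 - 77 = -84$)
$H = \frac{1}{36078} \approx 2.7718 \cdot 10^{-5}$
$v = -10$ ($v = -2 - \left(6 + 2\right) = -2 - 8 = -10$)
$x{\left(u \right)} = 4 u + 4 u^{2}$ ($x{\left(u \right)} = \left(u u + u\right) 4 = \left(u^{2} + u\right) 4 = \left(u + u^{2}\right) 4 = 4 u + 4 u^{2}$)
$\left(H + 16152\right) + x{\left(L \right)} = \left(\frac{1}{36078} + 16152\right) + 4 \left(-84\right) \left(1 - 84\right) = \frac{582731857}{36078} + 4 \left(-84\right) \left(-83\right) = \frac{582731857}{36078} + 27888 = \frac{1588875121}{36078}$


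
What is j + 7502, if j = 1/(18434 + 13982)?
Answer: 243184833/32416 ≈ 7502.0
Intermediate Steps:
j = 1/32416 ≈ 3.0849e-5
j + 7502 = 1/32416 + 7502 = 243184833/32416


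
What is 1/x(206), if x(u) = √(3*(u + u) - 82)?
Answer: √1154/1154 ≈ 0.029437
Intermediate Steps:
x(u) = √(-82 + 6*u) (x(u) = √(3*(2*u) - 82) = √(6*u - 82) = √(-82 + 6*u))
1/x(206) = 1/(√(-82 + 6*206)) = 1/(√(-82 + 1236)) = 1/(√1154) = √1154/1154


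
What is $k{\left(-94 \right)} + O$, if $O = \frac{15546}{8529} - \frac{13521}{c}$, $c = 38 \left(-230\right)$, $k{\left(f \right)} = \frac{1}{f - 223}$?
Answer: $\frac{26517842091}{7876758940} \approx 3.3666$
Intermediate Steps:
$k{\left(f \right)} = \frac{1}{-223 + f}$
$c = -8740$
$O = \frac{83730883}{24847820}$ ($O = \frac{15546}{8529} - \frac{13521}{-8740} = 15546 \cdot \frac{1}{8529} - - \frac{13521}{8740} = \frac{5182}{2843} + \frac{13521}{8740} = \frac{83730883}{24847820} \approx 3.3697$)
$k{\left(-94 \right)} + O = \frac{1}{-223 - 94} + \frac{83730883}{24847820} = \frac{1}{-317} + \frac{83730883}{24847820} = - \frac{1}{317} + \frac{83730883}{24847820} = \frac{26517842091}{7876758940}$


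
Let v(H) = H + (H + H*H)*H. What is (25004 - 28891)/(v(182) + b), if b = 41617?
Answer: -3887/6103491 ≈ -0.00063685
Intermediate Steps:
v(H) = H + H*(H + H²) (v(H) = H + (H + H²)*H = H + H*(H + H²))
(25004 - 28891)/(v(182) + b) = (25004 - 28891)/(182*(1 + 182 + 182²) + 41617) = -3887/(182*(1 + 182 + 33124) + 41617) = -3887/(182*33307 + 41617) = -3887/(6061874 + 41617) = -3887/6103491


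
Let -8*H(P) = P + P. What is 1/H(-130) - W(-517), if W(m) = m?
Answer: 33607/65 ≈ 517.03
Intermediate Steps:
H(P) = -P/4 (H(P) = -(P + P)/8 = -P/4)
1/H(-130) - W(-517) = 1/(-¼*(-130)) - 1*(-517) = 1/(65/2) + 517 = 2/65 + 517 = 33607/65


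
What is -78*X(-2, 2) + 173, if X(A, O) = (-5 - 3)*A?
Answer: -1075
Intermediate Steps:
X(A, O) = -8*A
-78*X(-2, 2) + 173 = -(-624)*(-2) + 173 = -78*16 + 173 = -1248 + 173 = -1075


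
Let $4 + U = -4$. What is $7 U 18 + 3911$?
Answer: $2903$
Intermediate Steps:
$U = -8$ ($U = -4 - 4 = -8$)
$7 U 18 + 3911 = 7 \left(-8\right) 18 + 3911 = \left(-56\right) 18 + 3911 = -1008 + 3911 = 2903$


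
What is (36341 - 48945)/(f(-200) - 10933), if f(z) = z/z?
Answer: 3151/2733 ≈ 1.1529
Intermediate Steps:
f(z) = 1
(36341 - 48945)/(f(-200) - 10933) = (36341 - 48945)/(1 - 10933) = -12604/(-10932) = -12604*(-1/10932) = 3151/2733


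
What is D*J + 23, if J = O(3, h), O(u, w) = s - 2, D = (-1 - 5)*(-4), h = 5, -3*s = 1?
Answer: -33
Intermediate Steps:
s = -1/3 (s = -1/3*1 = -1/3 ≈ -0.33333)
D = 24 (D = -6*(-4) = 24)
O(u, w) = -7/3 (O(u, w) = -1/3 - 2 = -7/3)
J = -7/3 ≈ -2.3333
D*J + 23 = 24*(-7/3) + 23 = -56 + 23 = -33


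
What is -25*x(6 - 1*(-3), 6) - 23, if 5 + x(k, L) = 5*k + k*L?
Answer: -2373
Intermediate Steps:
x(k, L) = -5 + 5*k + L*k (x(k, L) = -5 + (5*k + k*L) = -5 + (5*k + L*k) = -5 + 5*k + L*k)
-25*x(6 - 1*(-3), 6) - 23 = -25*(-5 + 5*(6 - 1*(-3)) + 6*(6 - 1*(-3))) - 23 = -25*(-5 + 5*(6 + 3) + 6*(6 + 3)) - 23 = -25*(-5 + 5*9 + 6*9) - 23 = -25*(-5 + 45 + 54) - 23 = -25*94 - 23 = -2350 - 23 = -2373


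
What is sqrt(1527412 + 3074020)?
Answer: 2*sqrt(1150358) ≈ 2145.1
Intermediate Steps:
sqrt(1527412 + 3074020) = sqrt(4601432) = 2*sqrt(1150358)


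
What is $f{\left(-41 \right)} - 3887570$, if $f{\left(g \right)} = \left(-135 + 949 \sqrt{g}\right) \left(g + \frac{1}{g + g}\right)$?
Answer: $- \frac{318326735}{82} - \frac{3191487 i \sqrt{41}}{82} \approx -3.882 \cdot 10^{6} - 2.4921 \cdot 10^{5} i$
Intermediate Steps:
$f{\left(g \right)} = \left(-135 + 949 \sqrt{g}\right) \left(g + \frac{1}{2 g}\right)$
$f{\left(-41 \right)} - 3887570 = \left(\left(-135\right) \left(-41\right) + 949 \left(-41\right)^{\frac{3}{2}} - \frac{135}{2 \left(-41\right)} + \frac{949}{2 i \sqrt{41}}\right) - 3887570 = \left(5535 + 949 \left(- 41 i \sqrt{41}\right) - - \frac{135}{82} + \frac{949 \left(- \frac{i \sqrt{41}}{41}\right)}{2}\right) - 3887570 = \left(5535 - 38909 i \sqrt{41} + \frac{135}{82} - \frac{949 i \sqrt{41}}{82}\right) - 3887570 = \left(\frac{454005}{82} - \frac{3191487 i \sqrt{41}}{82}\right) - 3887570 = - \frac{318326735}{82} - \frac{3191487 i \sqrt{41}}{82}$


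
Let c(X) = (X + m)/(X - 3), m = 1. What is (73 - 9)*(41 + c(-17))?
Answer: 13376/5 ≈ 2675.2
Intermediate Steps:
c(X) = (1 + X)/(-3 + X) (c(X) = (X + 1)/(X - 3) = (1 + X)/(-3 + X))
(73 - 9)*(41 + c(-17)) = (73 - 9)*(41 + (1 - 17)/(-3 - 17)) = 64*(41 - 16/(-20)) = 64*(41 - 1/20*(-16)) = 64*(41 + ⅘) = 64*(209/5) = 13376/5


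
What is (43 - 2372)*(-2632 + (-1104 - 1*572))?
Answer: 10033332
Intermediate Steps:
(43 - 2372)*(-2632 + (-1104 - 1*572)) = -2329*(-2632 + (-1104 - 572)) = -2329*(-2632 - 1676) = -2329*(-4308) = 10033332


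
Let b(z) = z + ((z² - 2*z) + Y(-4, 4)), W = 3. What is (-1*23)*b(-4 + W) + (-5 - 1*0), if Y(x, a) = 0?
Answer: -51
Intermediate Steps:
b(z) = z² - z (b(z) = z + ((z² - 2*z) + 0) = z + (z² - 2*z) = z² - z)
(-1*23)*b(-4 + W) + (-5 - 1*0) = (-1*23)*((-4 + 3)*(-1 + (-4 + 3))) + (-5 - 1*0) = -(-23)*(-1 - 1) + (-5 + 0) = -(-23)*(-2) - 5 = -23*2 - 5 = -46 - 5 = -51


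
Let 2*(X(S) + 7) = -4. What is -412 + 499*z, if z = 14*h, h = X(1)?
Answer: -63286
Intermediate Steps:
X(S) = -9 (X(S) = -7 + (½)*(-4) = -7 - 2 = -9)
h = -9
z = -126 (z = 14*(-9) = -126)
-412 + 499*z = -412 + 499*(-126) = -412 - 62874 = -63286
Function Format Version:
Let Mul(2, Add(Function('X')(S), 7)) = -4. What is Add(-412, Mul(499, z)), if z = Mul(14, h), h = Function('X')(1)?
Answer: -63286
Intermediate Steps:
Function('X')(S) = -9 (Function('X')(S) = Add(-7, Mul(Rational(1, 2), -4)) = Add(-7, -2) = -9)
h = -9
z = -126 (z = Mul(14, -9) = -126)
Add(-412, Mul(499, z)) = Add(-412, Mul(499, -126)) = Add(-412, -62874) = -63286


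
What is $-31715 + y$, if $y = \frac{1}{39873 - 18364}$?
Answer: $- \frac{682157934}{21509} \approx -31715.0$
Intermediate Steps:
$y = \frac{1}{21509} \approx 4.6492 \cdot 10^{-5}$
$-31715 + y = -31715 + \frac{1}{21509} = - \frac{682157934}{21509}$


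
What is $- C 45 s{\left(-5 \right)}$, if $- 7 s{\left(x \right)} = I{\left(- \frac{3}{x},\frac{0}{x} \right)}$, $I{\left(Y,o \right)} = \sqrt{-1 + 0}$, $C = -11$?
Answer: $- \frac{495 i}{7} \approx - 70.714 i$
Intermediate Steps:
$I{\left(Y,o \right)} = i$ ($I{\left(Y,o \right)} = \sqrt{-1} = i$)
$s{\left(x \right)} = - \frac{i}{7}$
$- C 45 s{\left(-5 \right)} = - \left(-11\right) 45 \left(- \frac{i}{7}\right) = - \left(-495\right) \left(- \frac{i}{7}\right) = - \frac{495 i}{7}$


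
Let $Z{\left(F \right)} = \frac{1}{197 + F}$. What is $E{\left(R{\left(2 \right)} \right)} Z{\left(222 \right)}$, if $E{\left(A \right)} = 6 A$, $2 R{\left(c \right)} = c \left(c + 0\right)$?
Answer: $\frac{12}{419} \approx 0.02864$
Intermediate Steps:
$R{\left(c \right)} = \frac{c^{2}}{2}$ ($R{\left(c \right)} = \frac{c \left(c + 0\right)}{2} = \frac{c c}{2} = \frac{c^{2}}{2}$)
$E{\left(R{\left(2 \right)} \right)} Z{\left(222 \right)} = \frac{6 \frac{2^{2}}{2}}{197 + 222} = \frac{6 \cdot \frac{1}{2} \cdot 4}{419} = 6 \cdot 2 \cdot \frac{1}{419} = 12 \cdot \frac{1}{419} = \frac{12}{419}$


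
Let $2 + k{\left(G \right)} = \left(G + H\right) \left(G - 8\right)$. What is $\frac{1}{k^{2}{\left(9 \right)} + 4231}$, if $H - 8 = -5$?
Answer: $\frac{1}{4331} \approx 0.00023089$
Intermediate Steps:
$H = 3$ ($H = 8 - 5 = 3$)
$k{\left(G \right)} = -2 + \left(-8 + G\right) \left(3 + G\right)$ ($k{\left(G \right)} = -2 + \left(G + 3\right) \left(G - 8\right) = -2 + \left(3 + G\right) \left(-8 + G\right) = -2 + \left(-8 + G\right) \left(3 + G\right)$)
$\frac{1}{k^{2}{\left(9 \right)} + 4231} = \frac{1}{\left(-26 + 9^{2} - 45\right)^{2} + 4231} = \frac{1}{\left(-26 + 81 - 45\right)^{2} + 4231} = \frac{1}{10^{2} + 4231} = \frac{1}{100 + 4231} = \frac{1}{4331}$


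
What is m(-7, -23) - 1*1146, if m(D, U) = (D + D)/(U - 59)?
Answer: -46979/41 ≈ -1145.8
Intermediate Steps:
m(D, U) = 2*D/(-59 + U) (m(D, U) = (2*D)/(-59 + U) = 2*D/(-59 + U))
m(-7, -23) - 1*1146 = 2*(-7)/(-59 - 23) - 1*1146 = 2*(-7)/(-82) - 1146 = 2*(-7)*(-1/82) - 1146 = 7/41 - 1146 = -46979/41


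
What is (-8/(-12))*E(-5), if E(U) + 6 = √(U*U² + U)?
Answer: -4 + 2*I*√130/3 ≈ -4.0 + 7.6012*I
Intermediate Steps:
E(U) = -6 + √(U + U³) (E(U) = -6 + √(U*U² + U) = -6 + √(U³ + U) = -6 + √(U + U³))
(-8/(-12))*E(-5) = (-8/(-12))*(-6 + √(-5 + (-5)³)) = (-8*(-1/12))*(-6 + √(-5 - 125)) = 2*(-6 + √(-130))/3 = 2*(-6 + I*√130)/3 = -4 + 2*I*√130/3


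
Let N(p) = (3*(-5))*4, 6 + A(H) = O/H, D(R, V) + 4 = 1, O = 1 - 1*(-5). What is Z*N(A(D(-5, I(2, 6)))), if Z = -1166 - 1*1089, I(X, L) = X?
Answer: 135300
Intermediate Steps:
O = 6 (O = 1 + 5 = 6)
D(R, V) = -3 (D(R, V) = -4 + 1 = -3)
A(H) = -6 + 6/H
Z = -2255 (Z = -1166 - 1089 = -2255)
N(p) = -60 (N(p) = -15*4 = -60)
Z*N(A(D(-5, I(2, 6)))) = -2255*(-60) = 135300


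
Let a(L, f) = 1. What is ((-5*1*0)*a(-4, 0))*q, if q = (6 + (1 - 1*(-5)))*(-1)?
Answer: 0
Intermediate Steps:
q = -12 (q = (6 + (1 + 5))*(-1) = (6 + 6)*(-1) = 12*(-1) = -12)
((-5*1*0)*a(-4, 0))*q = ((-5*1*0)*1)*(-12) = (-5*0*1)*(-12) = (0*1)*(-12) = 0*(-12) = 0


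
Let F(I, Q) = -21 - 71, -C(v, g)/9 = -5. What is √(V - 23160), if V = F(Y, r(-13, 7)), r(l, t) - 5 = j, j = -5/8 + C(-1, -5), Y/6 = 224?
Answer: 2*I*√5813 ≈ 152.49*I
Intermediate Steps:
C(v, g) = 45 (C(v, g) = -9*(-5) = 45)
Y = 1344 (Y = 6*224 = 1344)
j = 355/8 (j = -5/8 + 45 = 355/8 ≈ 44.375)
r(l, t) = 395/8 (r(l, t) = 5 + 355/8 = 395/8)
F(I, Q) = -92
V = -92
√(V - 23160) = √(-92 - 23160) = √(-23252) = 2*I*√5813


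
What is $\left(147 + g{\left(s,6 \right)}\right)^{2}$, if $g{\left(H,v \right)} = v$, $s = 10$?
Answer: $23409$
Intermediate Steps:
$\left(147 + g{\left(s,6 \right)}\right)^{2} = \left(147 + 6\right)^{2} = 153^{2} = 23409$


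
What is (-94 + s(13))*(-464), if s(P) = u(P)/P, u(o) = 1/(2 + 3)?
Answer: 2834576/65 ≈ 43609.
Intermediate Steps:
u(o) = 1/5
s(P) = 1/(5*P)
(-94 + s(13))*(-464) = (-94 + (1/5)/13)*(-464) = (-94 + (1/5)*(1/13))*(-464) = (-94 + 1/65)*(-464) = -6109/65*(-464) = 2834576/65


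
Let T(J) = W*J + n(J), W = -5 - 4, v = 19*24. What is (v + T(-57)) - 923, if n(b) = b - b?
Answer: 46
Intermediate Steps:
v = 456
W = -9
n(b) = 0
T(J) = -9*J (T(J) = -9*J + 0 = -9*J)
(v + T(-57)) - 923 = (456 - 9*(-57)) - 923 = (456 + 513) - 923 = 969 - 923 = 46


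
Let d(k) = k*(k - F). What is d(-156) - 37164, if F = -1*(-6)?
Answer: -11892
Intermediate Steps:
F = 6
d(k) = k*(-6 + k) (d(k) = k*(k - 1*6) = k*(k - 6) = k*(-6 + k))
d(-156) - 37164 = -156*(-6 - 156) - 37164 = -156*(-162) - 37164 = 25272 - 37164 = -11892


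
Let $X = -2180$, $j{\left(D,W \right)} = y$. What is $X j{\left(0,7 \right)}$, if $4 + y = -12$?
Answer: $34880$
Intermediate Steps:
$y = -16$ ($y = -4 - 12 = -16$)
$j{\left(D,W \right)} = -16$
$X j{\left(0,7 \right)} = \left(-2180\right) \left(-16\right) = 34880$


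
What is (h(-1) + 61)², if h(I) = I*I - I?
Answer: 3969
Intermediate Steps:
h(I) = I² - I
(h(-1) + 61)² = (-(-1 - 1) + 61)² = (-1*(-2) + 61)² = (2 + 61)² = 63² = 3969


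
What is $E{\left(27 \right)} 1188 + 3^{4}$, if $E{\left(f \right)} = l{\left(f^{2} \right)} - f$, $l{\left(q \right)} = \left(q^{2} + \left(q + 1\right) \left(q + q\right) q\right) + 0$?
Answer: $922405105593$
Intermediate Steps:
$l{\left(q \right)} = q^{2} + 2 q^{2} \left(1 + q\right)$ ($l{\left(q \right)} = \left(q^{2} + \left(1 + q\right) 2 q q\right) + 0 = \left(q^{2} + 2 q \left(1 + q\right) q\right) + 0 = \left(q^{2} + 2 q^{2} \left(1 + q\right)\right) + 0 = q^{2} + 2 q^{2} \left(1 + q\right)$)
$E{\left(f \right)} = - f + f^{4} \left(3 + 2 f^{2}\right)$ ($E{\left(f \right)} = \left(f^{2}\right)^{2} \left(3 + 2 f^{2}\right) - f = f^{4} \left(3 + 2 f^{2}\right) - f = - f + f^{4} \left(3 + 2 f^{2}\right)$)
$E{\left(27 \right)} 1188 + 3^{4} = \left(\left(-1\right) 27 + 2 \cdot 27^{6} + 3 \cdot 27^{4}\right) 1188 + 3^{4} = \left(-27 + 2 \cdot 387420489 + 3 \cdot 531441\right) 1188 + 81 = \left(-27 + 774840978 + 1594323\right) 1188 + 81 = 776435274 \cdot 1188 + 81 = 922405105512 + 81 = 922405105593$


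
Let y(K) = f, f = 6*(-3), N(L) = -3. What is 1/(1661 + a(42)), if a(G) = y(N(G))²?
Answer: 1/1985 ≈ 0.00050378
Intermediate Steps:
f = -18
y(K) = -18
a(G) = 324 (a(G) = (-18)² = 324)
1/(1661 + a(42)) = 1/(1661 + 324) = 1/1985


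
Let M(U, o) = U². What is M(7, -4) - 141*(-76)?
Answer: 10765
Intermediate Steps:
M(7, -4) - 141*(-76) = 7² - 141*(-76) = 49 + 10716 = 10765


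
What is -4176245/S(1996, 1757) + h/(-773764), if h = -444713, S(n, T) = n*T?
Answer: -208978999643/339196085326 ≈ -0.61610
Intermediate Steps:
S(n, T) = T*n
-4176245/S(1996, 1757) + h/(-773764) = -4176245/(1757*1996) - 444713/(-773764) = -4176245/3506972 - 444713*(-1/773764) = -4176245*1/3506972 + 444713/773764 = -4176245/3506972 + 444713/773764 = -208978999643/339196085326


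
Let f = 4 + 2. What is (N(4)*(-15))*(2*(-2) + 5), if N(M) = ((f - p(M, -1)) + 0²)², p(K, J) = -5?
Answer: -1815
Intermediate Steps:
f = 6
N(M) = 121 (N(M) = ((6 - 1*(-5)) + 0²)² = ((6 + 5) + 0)² = (11 + 0)² = 11² = 121)
(N(4)*(-15))*(2*(-2) + 5) = (121*(-15))*(2*(-2) + 5) = -1815*(-4 + 5) = -1815*1 = -1815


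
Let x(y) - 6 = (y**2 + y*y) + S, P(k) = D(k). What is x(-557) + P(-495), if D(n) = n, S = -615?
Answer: 619394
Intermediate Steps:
P(k) = k
x(y) = -609 + 2*y**2 (x(y) = 6 + ((y**2 + y*y) - 615) = 6 + ((y**2 + y**2) - 615) = 6 + (2*y**2 - 615) = 6 + (-615 + 2*y**2) = -609 + 2*y**2)
x(-557) + P(-495) = (-609 + 2*(-557)**2) - 495 = (-609 + 2*310249) - 495 = (-609 + 620498) - 495 = 619889 - 495 = 619394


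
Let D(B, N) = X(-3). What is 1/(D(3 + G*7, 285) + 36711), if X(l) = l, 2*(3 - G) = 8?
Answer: 1/36708 ≈ 2.7242e-5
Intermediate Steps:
G = -1 (G = 3 - ½*8 = 3 - 4 = -1)
D(B, N) = -3
1/(D(3 + G*7, 285) + 36711) = 1/(-3 + 36711) = 1/36708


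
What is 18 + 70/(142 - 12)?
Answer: 241/13 ≈ 18.538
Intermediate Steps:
18 + 70/(142 - 12) = 18 + 70/130 = 18 + (1/130)*70 = 18 + 7/13 = 241/13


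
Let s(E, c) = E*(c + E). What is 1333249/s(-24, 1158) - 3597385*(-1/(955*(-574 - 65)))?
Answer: -20255888137/369076176 ≈ -54.883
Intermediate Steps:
s(E, c) = E*(E + c)
1333249/s(-24, 1158) - 3597385*(-1/(955*(-574 - 65))) = 1333249/((-24*(-24 + 1158))) - 3597385*(-1/(955*(-574 - 65))) = 1333249/((-24*1134)) - 3597385/((-639*(-955))) = 1333249/(-27216) - 3597385/610245 = 1333249*(-1/27216) - 3597385*1/610245 = -1333249/27216 - 719477/122049 = -20255888137/369076176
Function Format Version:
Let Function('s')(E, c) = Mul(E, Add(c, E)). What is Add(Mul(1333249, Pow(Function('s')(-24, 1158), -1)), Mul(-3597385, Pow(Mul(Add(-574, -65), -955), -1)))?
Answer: Rational(-20255888137, 369076176) ≈ -54.883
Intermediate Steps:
Function('s')(E, c) = Mul(E, Add(E, c))
Add(Mul(1333249, Pow(Function('s')(-24, 1158), -1)), Mul(-3597385, Pow(Mul(Add(-574, -65), -955), -1))) = Add(Mul(1333249, Pow(Mul(-24, Add(-24, 1158)), -1)), Mul(-3597385, Pow(Mul(Add(-574, -65), -955), -1))) = Add(Mul(1333249, Pow(Mul(-24, 1134), -1)), Mul(-3597385, Pow(Mul(-639, -955), -1))) = Add(Mul(1333249, Pow(-27216, -1)), Mul(-3597385, Pow(610245, -1))) = Add(Mul(1333249, Rational(-1, 27216)), Mul(-3597385, Rational(1, 610245))) = Add(Rational(-1333249, 27216), Rational(-719477, 122049)) = Rational(-20255888137, 369076176)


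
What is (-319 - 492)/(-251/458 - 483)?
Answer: 371438/221465 ≈ 1.6772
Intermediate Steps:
(-319 - 492)/(-251/458 - 483) = -811/(-251*1/458 - 483) = -811/(-251/458 - 483) = -811/(-221465/458) = -811*(-458/221465) = 371438/221465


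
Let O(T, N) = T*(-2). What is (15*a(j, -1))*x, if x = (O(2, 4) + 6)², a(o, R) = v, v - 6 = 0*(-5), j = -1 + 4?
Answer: 360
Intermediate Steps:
j = 3
O(T, N) = -2*T
v = 6 (v = 6 + 0*(-5) = 6 + 0 = 6)
a(o, R) = 6
x = 4 (x = (-2*2 + 6)² = (-4 + 6)² = 2² = 4)
(15*a(j, -1))*x = (15*6)*4 = 90*4 = 360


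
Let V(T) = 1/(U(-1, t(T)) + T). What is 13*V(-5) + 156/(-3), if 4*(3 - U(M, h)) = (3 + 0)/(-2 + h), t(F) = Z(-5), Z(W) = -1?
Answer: -416/7 ≈ -59.429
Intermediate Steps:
t(F) = -1
U(M, h) = 3 - 3/(4*(-2 + h)) (U(M, h) = 3 - (3 + 0)/(4*(-2 + h)) = 3 - 3/(4*(-2 + h)))
V(T) = 1/(13/4 + T) (V(T) = 1/(3*(-9 + 4*(-1))/(4*(-2 - 1)) + T) = 1/((¾)*(-9 - 4)/(-3) + T) = 1/((¾)*(-⅓)*(-13) + T) = 1/(13/4 + T))
13*V(-5) + 156/(-3) = 13*(4/(13 + 4*(-5))) + 156/(-3) = 13*(4/(13 - 20)) + 156*(-⅓) = 13*(4/(-7)) - 52 = 13*(4*(-⅐)) - 52 = 13*(-4/7) - 52 = -52/7 - 52 = -416/7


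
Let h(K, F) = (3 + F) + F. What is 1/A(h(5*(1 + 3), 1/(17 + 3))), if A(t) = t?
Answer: 10/31 ≈ 0.32258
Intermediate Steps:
h(K, F) = 3 + 2*F
1/A(h(5*(1 + 3), 1/(17 + 3))) = 1/(3 + 2/(17 + 3)) = 1/(3 + 2/20) = 1/(3 + 2*(1/20)) = 1/(3 + ⅒) = 1/(31/10) = 10/31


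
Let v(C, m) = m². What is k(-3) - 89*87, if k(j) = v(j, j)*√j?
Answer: -7743 + 9*I*√3 ≈ -7743.0 + 15.588*I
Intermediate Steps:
k(j) = j^(5/2) (k(j) = j²*√j = j^(5/2))
k(-3) - 89*87 = (-3)^(5/2) - 89*87 = 9*I*√3 - 7743 = -7743 + 9*I*√3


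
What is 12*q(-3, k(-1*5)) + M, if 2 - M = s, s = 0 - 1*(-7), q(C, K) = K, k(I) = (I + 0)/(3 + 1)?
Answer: -20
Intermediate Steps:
k(I) = I/4
s = 7 (s = 0 + 7 = 7)
M = -5 (M = 2 - 1*7 = 2 - 7 = -5)
12*q(-3, k(-1*5)) + M = 12*((-1*5)/4) - 5 = 12*((¼)*(-5)) - 5 = 12*(-5/4) - 5 = -15 - 5 = -20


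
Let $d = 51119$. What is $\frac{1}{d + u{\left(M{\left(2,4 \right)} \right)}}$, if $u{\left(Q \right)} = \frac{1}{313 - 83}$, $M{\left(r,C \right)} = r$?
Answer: $\frac{230}{11757371} \approx 1.9562 \cdot 10^{-5}$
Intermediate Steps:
$u{\left(Q \right)} = \frac{1}{230}$
$\frac{1}{d + u{\left(M{\left(2,4 \right)} \right)}} = \frac{1}{51119 + \frac{1}{230}} = \frac{1}{\frac{11757371}{230}} = \frac{230}{11757371}$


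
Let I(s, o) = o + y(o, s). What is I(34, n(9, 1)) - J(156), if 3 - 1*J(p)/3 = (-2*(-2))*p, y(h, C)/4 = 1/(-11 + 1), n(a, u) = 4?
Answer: 9333/5 ≈ 1866.6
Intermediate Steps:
y(h, C) = -⅖ (y(h, C) = 4/(-11 + 1) = 4/(-10) = 4*(-⅒) = -⅖)
I(s, o) = -⅖ + o (I(s, o) = o - ⅖ = -⅖ + o)
J(p) = 9 - 12*p (J(p) = 9 - 3*(-2*(-2))*p = 9 - 12*p)
I(34, n(9, 1)) - J(156) = (-⅖ + 4) - (9 - 12*156) = 18/5 - (9 - 1872) = 18/5 - 1*(-1863) = 18/5 + 1863 = 9333/5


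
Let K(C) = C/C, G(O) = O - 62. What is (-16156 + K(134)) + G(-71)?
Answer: -16288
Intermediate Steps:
G(O) = -62 + O
K(C) = 1
(-16156 + K(134)) + G(-71) = (-16156 + 1) + (-62 - 71) = -16155 - 133 = -16288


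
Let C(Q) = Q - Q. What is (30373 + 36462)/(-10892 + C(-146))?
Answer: -66835/10892 ≈ -6.1362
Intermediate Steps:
C(Q) = 0
(30373 + 36462)/(-10892 + C(-146)) = (30373 + 36462)/(-10892 + 0) = 66835/(-10892) = 66835*(-1/10892) = -66835/10892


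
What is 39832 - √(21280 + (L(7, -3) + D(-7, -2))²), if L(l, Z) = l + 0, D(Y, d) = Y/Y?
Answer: 39832 - 4*√1334 ≈ 39686.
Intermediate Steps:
D(Y, d) = 1
L(l, Z) = l
39832 - √(21280 + (L(7, -3) + D(-7, -2))²) = 39832 - √(21280 + (7 + 1)²) = 39832 - √(21280 + 8²) = 39832 - √(21280 + 64) = 39832 - √21344 = 39832 - 4*√1334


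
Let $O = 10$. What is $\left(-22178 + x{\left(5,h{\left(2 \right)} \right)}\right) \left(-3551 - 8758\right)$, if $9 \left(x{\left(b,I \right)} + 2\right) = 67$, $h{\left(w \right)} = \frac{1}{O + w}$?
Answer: $\frac{818765959}{3} \approx 2.7292 \cdot 10^{8}$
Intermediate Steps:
$h{\left(w \right)} = \frac{1}{10 + w}$
$x{\left(b,I \right)} = \frac{49}{9}$ ($x{\left(b,I \right)} = -2 + \frac{1}{9} \cdot 67 = -2 + \frac{67}{9} = \frac{49}{9}$)
$\left(-22178 + x{\left(5,h{\left(2 \right)} \right)}\right) \left(-3551 - 8758\right) = \left(-22178 + \frac{49}{9}\right) \left(-3551 - 8758\right) = \left(- \frac{199553}{9}\right) \left(-12309\right) = \frac{818765959}{3}$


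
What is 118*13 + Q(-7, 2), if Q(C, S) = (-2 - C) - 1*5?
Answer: 1534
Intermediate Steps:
Q(C, S) = -7 - C (Q(C, S) = (-2 - C) - 5 = -7 - C)
118*13 + Q(-7, 2) = 118*13 + (-7 - 1*(-7)) = 1534 + (-7 + 7) = 1534 + 0 = 1534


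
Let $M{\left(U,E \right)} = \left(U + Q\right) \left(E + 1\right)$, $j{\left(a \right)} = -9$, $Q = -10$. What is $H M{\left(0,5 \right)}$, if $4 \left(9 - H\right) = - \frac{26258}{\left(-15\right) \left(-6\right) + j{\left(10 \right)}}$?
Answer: $- \frac{145870}{27} \approx -5402.6$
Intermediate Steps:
$H = \frac{14587}{162}$ ($H = 9 - \frac{\left(-26258\right) \frac{1}{\left(-15\right) \left(-6\right) - 9}}{4} = 9 - \frac{\left(-26258\right) \frac{1}{90 - 9}}{4} = 9 - \frac{\left(-26258\right) \frac{1}{81}}{4} = 9 - - \frac{13129}{162} = 9 + \frac{13129}{162} = \frac{14587}{162} \approx 90.043$)
$M{\left(U,E \right)} = \left(1 + E\right) \left(-10 + U\right)$ ($M{\left(U,E \right)} = \left(U - 10\right) \left(E + 1\right) = \left(-10 + U\right) \left(1 + E\right) = \left(1 + E\right) \left(-10 + U\right)$)
$H M{\left(0,5 \right)} = \frac{14587 \left(-10 + 0 - 50 + 5 \cdot 0\right)}{162} = \frac{14587 \left(-10 + 0 - 50 + 0\right)}{162} = \frac{14587}{162} \left(-60\right) = - \frac{145870}{27}$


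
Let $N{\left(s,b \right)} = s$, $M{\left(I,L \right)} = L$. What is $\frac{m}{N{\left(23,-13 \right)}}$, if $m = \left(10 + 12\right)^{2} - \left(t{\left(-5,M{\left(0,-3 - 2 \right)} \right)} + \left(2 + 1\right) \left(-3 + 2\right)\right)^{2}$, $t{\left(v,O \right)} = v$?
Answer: $\frac{420}{23} \approx 18.261$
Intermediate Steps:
$m = 420$ ($m = \left(10 + 12\right)^{2} - \left(-5 + \left(2 + 1\right) \left(-3 + 2\right)\right)^{2} = 22^{2} - \left(-5 + 3 \left(-1\right)\right)^{2} = 484 - \left(-5 - 3\right)^{2} = 484 - \left(-8\right)^{2} = 484 - 64 = 420$)
$\frac{m}{N{\left(23,-13 \right)}} = \frac{420}{23}$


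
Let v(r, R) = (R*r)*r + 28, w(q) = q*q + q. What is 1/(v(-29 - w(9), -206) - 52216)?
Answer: -1/2969354 ≈ -3.3677e-7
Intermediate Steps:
w(q) = q + q² (w(q) = q² + q = q + q²)
v(r, R) = 28 + R*r² (v(r, R) = R*r² + 28 = 28 + R*r²)
1/(v(-29 - w(9), -206) - 52216) = 1/((28 - 206*(-29 - 9*(1 + 9))²) - 52216) = 1/((28 - 206*(-29 - 9*10)²) - 52216) = 1/((28 - 206*(-29 - 1*90)²) - 52216) = 1/((28 - 206*(-29 - 90)²) - 52216) = 1/((28 - 206*(-119)²) - 52216) = 1/((28 - 206*14161) - 52216) = 1/((28 - 2917166) - 52216) = 1/(-2917138 - 52216) = 1/(-2969354) = -1/2969354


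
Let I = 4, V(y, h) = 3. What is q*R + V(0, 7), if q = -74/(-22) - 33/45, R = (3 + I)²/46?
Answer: 22018/3795 ≈ 5.8018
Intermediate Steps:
R = 49/46 (R = (3 + 4)²/46 = 7²*(1/46) = 49*(1/46) = 49/46 ≈ 1.0652)
q = 434/165 (q = -74*(-1/22) - 33*1/45 = 37/11 - 11/15 = 434/165 ≈ 2.6303)
q*R + V(0, 7) = (434/165)*(49/46) + 3 = 10633/3795 + 3 = 22018/3795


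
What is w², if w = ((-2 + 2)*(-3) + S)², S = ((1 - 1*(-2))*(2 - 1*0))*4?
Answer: 331776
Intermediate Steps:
S = 24 (S = ((1 + 2)*(2 + 0))*4 = (3*2)*4 = 6*4 = 24)
w = 576 (w = ((-2 + 2)*(-3) + 24)² = (0*(-3) + 24)² = (0 + 24)² = 24² = 576)
w² = 576² = 331776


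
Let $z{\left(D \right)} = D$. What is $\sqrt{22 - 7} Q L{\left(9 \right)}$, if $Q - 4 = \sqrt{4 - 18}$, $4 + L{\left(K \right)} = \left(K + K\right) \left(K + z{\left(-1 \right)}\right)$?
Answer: $140 \sqrt{15} \left(4 + i \sqrt{14}\right) \approx 2168.9 + 2028.8 i$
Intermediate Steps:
$L{\left(K \right)} = -4 + 2 K \left(-1 + K\right)$ ($L{\left(K \right)} = -4 + \left(K + K\right) \left(K - 1\right) = -4 + 2 K \left(-1 + K\right)$)
$Q = 4 + i \sqrt{14}$ ($Q = 4 + \sqrt{4 - 18} = 4 + \sqrt{-14} = 4 + i \sqrt{14} \approx 4.0 + 3.7417 i$)
$\sqrt{22 - 7} Q L{\left(9 \right)} = \sqrt{22 - 7} \left(4 + i \sqrt{14}\right) \left(-4 - 18 + 2 \cdot 9^{2}\right) = \sqrt{15} \left(4 + i \sqrt{14}\right) \left(-4 - 18 + 2 \cdot 81\right) = \sqrt{15} \left(4 + i \sqrt{14}\right) \left(-4 - 18 + 162\right) = \sqrt{15} \left(4 + i \sqrt{14}\right) 140 = 140 \sqrt{15} \left(4 + i \sqrt{14}\right)$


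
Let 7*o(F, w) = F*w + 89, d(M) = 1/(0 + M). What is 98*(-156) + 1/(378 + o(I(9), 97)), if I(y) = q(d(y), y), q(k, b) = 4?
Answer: -47744417/3123 ≈ -15288.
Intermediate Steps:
d(M) = 1/M
I(y) = 4
o(F, w) = 89/7 + F*w/7 (o(F, w) = (F*w + 89)/7 = (89 + F*w)/7 = 89/7 + F*w/7)
98*(-156) + 1/(378 + o(I(9), 97)) = 98*(-156) + 1/(378 + (89/7 + (1/7)*4*97)) = -15288 + 1/(378 + (89/7 + 388/7)) = -15288 + 1/(378 + 477/7) = -15288 + 1/(3123/7) = -15288 + 7/3123 = -47744417/3123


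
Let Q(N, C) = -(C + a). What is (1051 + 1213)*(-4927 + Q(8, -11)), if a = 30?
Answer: -11197744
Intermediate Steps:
Q(N, C) = -30 - C (Q(N, C) = -(C + 30) = -(30 + C) = -30 - C)
(1051 + 1213)*(-4927 + Q(8, -11)) = (1051 + 1213)*(-4927 + (-30 - 1*(-11))) = 2264*(-4927 + (-30 + 11)) = 2264*(-4927 - 19) = 2264*(-4946) = -11197744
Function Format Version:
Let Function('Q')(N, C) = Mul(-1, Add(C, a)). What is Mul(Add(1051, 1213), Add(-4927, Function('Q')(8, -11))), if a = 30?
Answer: -11197744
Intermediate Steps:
Function('Q')(N, C) = Add(-30, Mul(-1, C)) (Function('Q')(N, C) = Mul(-1, Add(C, 30)) = Mul(-1, Add(30, C)) = Add(-30, Mul(-1, C)))
Mul(Add(1051, 1213), Add(-4927, Function('Q')(8, -11))) = Mul(Add(1051, 1213), Add(-4927, Add(-30, Mul(-1, -11)))) = Mul(2264, Add(-4927, Add(-30, 11))) = Mul(2264, Add(-4927, -19)) = Mul(2264, -4946) = -11197744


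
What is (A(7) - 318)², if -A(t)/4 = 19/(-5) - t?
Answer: 1887876/25 ≈ 75515.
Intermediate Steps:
A(t) = 76/5 + 4*t (A(t) = -4*(19/(-5) - t) = -4*(19*(-⅕) - t) = -4*(-19/5 - t) = 76/5 + 4*t)
(A(7) - 318)² = ((76/5 + 4*7) - 318)² = ((76/5 + 28) - 318)² = (216/5 - 318)² = (-1374/5)² = 1887876/25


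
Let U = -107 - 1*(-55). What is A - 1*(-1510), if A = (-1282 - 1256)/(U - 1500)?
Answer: 1173029/776 ≈ 1511.6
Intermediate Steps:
U = -52 (U = -107 + 55 = -52)
A = 1269/776 (A = (-1282 - 1256)/(-52 - 1500) = -2538/(-1552) = -2538*(-1/1552) = 1269/776 ≈ 1.6353)
A - 1*(-1510) = 1269/776 - 1*(-1510) = 1269/776 + 1510 = 1173029/776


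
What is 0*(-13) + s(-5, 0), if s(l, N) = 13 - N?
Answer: 13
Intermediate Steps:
0*(-13) + s(-5, 0) = 0*(-13) + (13 - 1*0) = 0 + (13 + 0) = 0 + 13 = 13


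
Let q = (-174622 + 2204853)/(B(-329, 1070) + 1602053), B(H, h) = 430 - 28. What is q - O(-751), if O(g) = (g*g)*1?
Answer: -903784192224/1602455 ≈ -5.6400e+5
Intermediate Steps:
O(g) = g² (O(g) = g²*1 = g²)
B(H, h) = 402
q = 2030231/1602455 (q = (-174622 + 2204853)/(402 + 1602053) = 2030231/1602455 ≈ 1.2670)
q - O(-751) = 2030231/1602455 - 1*(-751)² = 2030231/1602455 - 1*564001 = 2030231/1602455 - 564001 = -903784192224/1602455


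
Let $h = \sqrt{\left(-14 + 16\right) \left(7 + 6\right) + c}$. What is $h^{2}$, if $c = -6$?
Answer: $20$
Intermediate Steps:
$h = 2 \sqrt{5}$ ($h = \sqrt{\left(-14 + 16\right) \left(7 + 6\right) - 6} = \sqrt{2 \cdot 13 - 6} = \sqrt{26 - 6} = \sqrt{20} = 2 \sqrt{5} \approx 4.4721$)
$h^{2} = \left(2 \sqrt{5}\right)^{2} = 20$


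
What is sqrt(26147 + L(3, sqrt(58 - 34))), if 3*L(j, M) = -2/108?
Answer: sqrt(8471626)/18 ≈ 161.70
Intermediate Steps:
L(j, M) = -1/162 (L(j, M) = (-2/108)/3 = (-2*1/108)/3 = (1/3)*(-1/54) = -1/162)
sqrt(26147 + L(3, sqrt(58 - 34))) = sqrt(26147 - 1/162) = sqrt(4235813/162) = sqrt(8471626)/18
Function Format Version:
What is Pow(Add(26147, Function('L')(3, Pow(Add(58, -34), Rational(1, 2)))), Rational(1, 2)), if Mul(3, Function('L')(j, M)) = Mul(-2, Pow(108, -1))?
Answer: Mul(Rational(1, 18), Pow(8471626, Rational(1, 2))) ≈ 161.70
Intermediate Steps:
Function('L')(j, M) = Rational(-1, 162) (Function('L')(j, M) = Mul(Rational(1, 3), Mul(-2, Pow(108, -1))) = Mul(Rational(1, 3), Mul(-2, Rational(1, 108))) = Mul(Rational(1, 3), Rational(-1, 54)) = Rational(-1, 162))
Pow(Add(26147, Function('L')(3, Pow(Add(58, -34), Rational(1, 2)))), Rational(1, 2)) = Pow(Add(26147, Rational(-1, 162)), Rational(1, 2)) = Pow(Rational(4235813, 162), Rational(1, 2)) = Mul(Rational(1, 18), Pow(8471626, Rational(1, 2)))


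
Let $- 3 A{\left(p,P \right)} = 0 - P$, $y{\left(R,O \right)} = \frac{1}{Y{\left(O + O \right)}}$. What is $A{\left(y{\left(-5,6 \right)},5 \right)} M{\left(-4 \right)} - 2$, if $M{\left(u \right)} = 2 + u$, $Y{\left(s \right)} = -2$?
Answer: $- \frac{16}{3} \approx -5.3333$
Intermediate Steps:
$y{\left(R,O \right)} = - \frac{1}{2}$ ($y{\left(R,O \right)} = \frac{1}{-2} = - \frac{1}{2}$)
$A{\left(p,P \right)} = \frac{P}{3}$ ($A{\left(p,P \right)} = - \frac{0 - P}{3} = - \frac{\left(-1\right) P}{3} = \frac{P}{3}$)
$A{\left(y{\left(-5,6 \right)},5 \right)} M{\left(-4 \right)} - 2 = \frac{1}{3} \cdot 5 \left(2 - 4\right) - 2 = \frac{5}{3} \left(-2\right) - 2 = - \frac{10}{3} - 2 = - \frac{16}{3}$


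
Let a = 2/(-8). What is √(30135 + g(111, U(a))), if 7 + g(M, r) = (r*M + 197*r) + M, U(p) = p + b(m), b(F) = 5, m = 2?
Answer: 11*√262 ≈ 178.05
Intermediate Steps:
a = -¼ (a = 2*(-⅛) = -¼ ≈ -0.25000)
U(p) = 5 + p (U(p) = p + 5 = 5 + p)
g(M, r) = -7 + M + 197*r + M*r (g(M, r) = -7 + ((r*M + 197*r) + M) = -7 + ((M*r + 197*r) + M) = -7 + ((197*r + M*r) + M) = -7 + (M + 197*r + M*r) = -7 + M + 197*r + M*r)
√(30135 + g(111, U(a))) = √(30135 + (-7 + 111 + 197*(5 - ¼) + 111*(5 - ¼))) = √(30135 + (-7 + 111 + 197*(19/4) + 111*(19/4))) = √(30135 + (-7 + 111 + 3743/4 + 2109/4)) = √(30135 + 1567) = √31702 = 11*√262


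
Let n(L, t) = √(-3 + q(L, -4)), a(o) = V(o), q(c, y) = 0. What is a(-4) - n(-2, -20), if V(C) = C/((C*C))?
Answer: -¼ - I*√3 ≈ -0.25 - 1.732*I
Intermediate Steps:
V(C) = 1/C (V(C) = C/(C²) = C/C² = 1/C)
a(o) = 1/o
n(L, t) = I*√3 (n(L, t) = √(-3 + 0) = √(-3) = I*√3)
a(-4) - n(-2, -20) = 1/(-4) - I*√3 = -¼ - I*√3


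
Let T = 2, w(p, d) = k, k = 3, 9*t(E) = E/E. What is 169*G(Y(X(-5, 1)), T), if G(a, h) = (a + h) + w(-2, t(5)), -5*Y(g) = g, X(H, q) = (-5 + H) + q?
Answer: 5746/5 ≈ 1149.2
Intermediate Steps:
t(E) = ⅑ (t(E) = (E/E)/9 = (⅑)*1 = ⅑)
w(p, d) = 3
X(H, q) = -5 + H + q
Y(g) = -g/5
G(a, h) = 3 + a + h (G(a, h) = (a + h) + 3 = 3 + a + h)
169*G(Y(X(-5, 1)), T) = 169*(3 - (-5 - 5 + 1)/5 + 2) = 169*(3 - ⅕*(-9) + 2) = 169*(3 + 9/5 + 2) = 169*(34/5) = 5746/5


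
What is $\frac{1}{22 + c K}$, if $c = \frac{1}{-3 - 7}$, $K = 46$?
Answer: $\frac{5}{87} \approx 0.057471$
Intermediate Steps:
$c = - \frac{1}{10}$ ($c = \frac{1}{-10} = - \frac{1}{10} \approx -0.1$)
$\frac{1}{22 + c K} = \frac{1}{22 - \frac{23}{5}} = \frac{1}{\frac{87}{5}} = \frac{5}{87}$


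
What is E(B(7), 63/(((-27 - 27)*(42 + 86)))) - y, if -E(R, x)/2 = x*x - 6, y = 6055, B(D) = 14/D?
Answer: -1782153265/294912 ≈ -6043.0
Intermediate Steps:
E(R, x) = 12 - 2*x**2 (E(R, x) = -2*(x*x - 6) = -2*(x**2 - 6) = -2*(-6 + x**2) = 12 - 2*x**2)
E(B(7), 63/(((-27 - 27)*(42 + 86)))) - y = (12 - 2*3969/((-27 - 27)**2*(42 + 86)**2)) - 1*6055 = (12 - 2*(63/((-54*128)))**2) - 6055 = (12 - 2*(63/(-6912))**2) - 6055 = (12 - 2*(63*(-1/6912))**2) - 6055 = (12 - 2*(-7/768)**2) - 6055 = (12 - 2*49/589824) - 6055 = (12 - 49/294912) - 6055 = 3538895/294912 - 6055 = -1782153265/294912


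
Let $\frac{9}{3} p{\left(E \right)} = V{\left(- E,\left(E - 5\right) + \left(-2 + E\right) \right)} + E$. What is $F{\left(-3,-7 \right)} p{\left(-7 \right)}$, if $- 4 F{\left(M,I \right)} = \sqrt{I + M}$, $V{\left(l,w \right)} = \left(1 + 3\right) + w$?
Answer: $2 i \sqrt{10} \approx 6.3246 i$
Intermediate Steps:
$V{\left(l,w \right)} = 4 + w$
$F{\left(M,I \right)} = - \frac{\sqrt{I + M}}{4}$
$p{\left(E \right)} = -1 + E$ ($p{\left(E \right)} = \frac{\left(4 + \left(\left(E - 5\right) + \left(-2 + E\right)\right)\right) + E}{3} = \frac{\left(4 + \left(\left(-5 + E\right) + \left(-2 + E\right)\right)\right) + E}{3} = \frac{\left(4 + \left(-7 + 2 E\right)\right) + E}{3} = \frac{\left(-3 + 2 E\right) + E}{3} = \frac{-3 + 3 E}{3} = -1 + E$)
$F{\left(-3,-7 \right)} p{\left(-7 \right)} = - \frac{\sqrt{-7 - 3}}{4} \left(-1 - 7\right) = - \frac{\sqrt{-10}}{4} \left(-8\right) = - \frac{i \sqrt{10}}{4} \left(-8\right) = 2 i \sqrt{10}$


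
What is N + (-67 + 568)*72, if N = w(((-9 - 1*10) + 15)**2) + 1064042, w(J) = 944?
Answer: 1101058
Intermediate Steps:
N = 1064986 (N = 944 + 1064042 = 1064986)
N + (-67 + 568)*72 = 1064986 + (-67 + 568)*72 = 1064986 + 501*72 = 1064986 + 36072 = 1101058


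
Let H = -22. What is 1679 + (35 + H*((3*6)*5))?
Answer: -266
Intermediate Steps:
1679 + (35 + H*((3*6)*5)) = 1679 + (35 - 22*3*6*5) = 1679 + (35 - 396*5) = 1679 + (35 - 22*90) = 1679 + (35 - 1980) = 1679 - 1945 = -266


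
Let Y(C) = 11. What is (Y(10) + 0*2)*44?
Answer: 484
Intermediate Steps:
(Y(10) + 0*2)*44 = (11 + 0*2)*44 = (11 + 0)*44 = 11*44 = 484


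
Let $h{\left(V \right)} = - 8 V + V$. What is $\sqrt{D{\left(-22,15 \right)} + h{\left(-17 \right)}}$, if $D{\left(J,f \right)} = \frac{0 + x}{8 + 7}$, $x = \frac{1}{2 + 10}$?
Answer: $\frac{\sqrt{107105}}{30} \approx 10.909$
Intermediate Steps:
$x = \frac{1}{12} \approx 0.083333$
$h{\left(V \right)} = - 7 V$
$D{\left(J,f \right)} = \frac{1}{180}$ ($D{\left(J,f \right)} = \frac{0 + \frac{1}{12}}{8 + 7} = \frac{1}{12 \cdot 15} = \frac{1}{12} \cdot \frac{1}{15} = \frac{1}{180}$)
$\sqrt{D{\left(-22,15 \right)} + h{\left(-17 \right)}} = \sqrt{\frac{1}{180} - -119} = \sqrt{\frac{1}{180} + 119} = \sqrt{\frac{21421}{180}} = \frac{\sqrt{107105}}{30}$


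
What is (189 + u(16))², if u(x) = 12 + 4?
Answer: 42025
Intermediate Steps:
u(x) = 16
(189 + u(16))² = (189 + 16)² = 205² = 42025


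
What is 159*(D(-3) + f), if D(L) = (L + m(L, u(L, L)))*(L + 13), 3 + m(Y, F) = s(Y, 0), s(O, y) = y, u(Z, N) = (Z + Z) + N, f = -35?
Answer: -15105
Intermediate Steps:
u(Z, N) = N + 2*Z (u(Z, N) = 2*Z + N = N + 2*Z)
m(Y, F) = -3 (m(Y, F) = -3 + 0 = -3)
D(L) = (-3 + L)*(13 + L) (D(L) = (L - 3)*(L + 13) = (-3 + L)*(13 + L))
159*(D(-3) + f) = 159*((-39 + (-3)² + 10*(-3)) - 35) = 159*((-39 + 9 - 30) - 35) = 159*(-60 - 35) = 159*(-95) = -15105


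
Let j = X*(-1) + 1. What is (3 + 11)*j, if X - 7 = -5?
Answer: -14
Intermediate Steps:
X = 2 (X = 7 - 5 = 2)
j = -1 (j = 2*(-1) + 1 = -2 + 1 = -1)
(3 + 11)*j = (3 + 11)*(-1) = 14*(-1) = -14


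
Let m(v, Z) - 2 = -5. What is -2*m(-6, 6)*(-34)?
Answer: -204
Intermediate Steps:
m(v, Z) = -3 (m(v, Z) = 2 - 5 = -3)
-2*m(-6, 6)*(-34) = -2*(-3)*(-34) = 6*(-34) = -204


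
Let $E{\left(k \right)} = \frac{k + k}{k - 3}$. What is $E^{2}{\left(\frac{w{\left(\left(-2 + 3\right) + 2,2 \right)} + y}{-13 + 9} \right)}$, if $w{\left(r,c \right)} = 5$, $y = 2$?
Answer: $\frac{196}{361} \approx 0.54294$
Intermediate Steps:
$E{\left(k \right)} = \frac{2 k}{-3 + k}$
$E^{2}{\left(\frac{w{\left(\left(-2 + 3\right) + 2,2 \right)} + y}{-13 + 9} \right)} = \left(\frac{2 \frac{5 + 2}{-13 + 9}}{-3 + \frac{5 + 2}{-13 + 9}}\right)^{2} = \left(\frac{2 \frac{7}{-4}}{-3 + \frac{7}{-4}}\right)^{2} = \left(\frac{2 \cdot 7 \left(- \frac{1}{4}\right)}{-3 + 7 \left(- \frac{1}{4}\right)}\right)^{2} = \left(2 \left(- \frac{7}{4}\right) \frac{1}{-3 - \frac{7}{4}}\right)^{2} = \left(2 \left(- \frac{7}{4}\right) \frac{1}{- \frac{19}{4}}\right)^{2} = \left(2 \left(- \frac{7}{4}\right) \left(- \frac{4}{19}\right)\right)^{2} = \left(\frac{14}{19}\right)^{2} = \frac{196}{361}$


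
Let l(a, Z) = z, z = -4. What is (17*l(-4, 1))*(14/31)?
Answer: -952/31 ≈ -30.710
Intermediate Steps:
l(a, Z) = -4
(17*l(-4, 1))*(14/31) = (17*(-4))*(14/31) = -952/31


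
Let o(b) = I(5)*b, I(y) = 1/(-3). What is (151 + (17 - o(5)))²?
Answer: 259081/9 ≈ 28787.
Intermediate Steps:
I(y) = -⅓
o(b) = -b/3
(151 + (17 - o(5)))² = (151 + (17 - (-1)*5/3))² = (151 + (17 - 1*(-5/3)))² = (151 + (17 + 5/3))² = (151 + 56/3)² = (509/3)² = 259081/9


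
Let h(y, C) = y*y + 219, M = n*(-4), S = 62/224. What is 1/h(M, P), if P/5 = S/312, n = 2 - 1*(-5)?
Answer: 1/1003 ≈ 0.00099701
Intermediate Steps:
S = 31/112 (S = 62*(1/224) = 31/112 ≈ 0.27679)
n = 7 (n = 2 + 5 = 7)
P = 155/34944 (P = 5*((31/112)/312) = 5*((31/112)*(1/312)) = 5*(31/34944) = 155/34944 ≈ 0.0044357)
M = -28 (M = 7*(-4) = -28)
h(y, C) = 219 + y**2 (h(y, C) = y**2 + 219 = 219 + y**2)
1/h(M, P) = 1/(219 + (-28)**2) = 1/(219 + 784) = 1/1003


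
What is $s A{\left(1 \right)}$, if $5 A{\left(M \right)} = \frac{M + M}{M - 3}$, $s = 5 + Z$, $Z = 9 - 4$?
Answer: $-2$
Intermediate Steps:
$Z = 5$ ($Z = 9 - 4 = 5$)
$s = 10$ ($s = 5 + 5 = 10$)
$A{\left(M \right)} = \frac{2 M}{5 \left(-3 + M\right)}$ ($A{\left(M \right)} = \frac{\left(M + M\right) \frac{1}{M - 3}}{5} = \frac{2 M \frac{1}{-3 + M}}{5} = \frac{2 M}{5 \left(-3 + M\right)}$)
$s A{\left(1 \right)} = 10 \cdot \frac{2}{5} \cdot 1 \frac{1}{-3 + 1} = 10 \cdot \frac{2}{5} \cdot 1 \frac{1}{-2} = 10 \cdot \frac{2}{5} \cdot 1 \left(- \frac{1}{2}\right) = 10 \left(- \frac{1}{5}\right) = -2$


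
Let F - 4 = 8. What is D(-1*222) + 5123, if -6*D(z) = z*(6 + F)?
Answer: 5789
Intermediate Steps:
F = 12 (F = 4 + 8 = 12)
D(z) = -3*z (D(z) = -z*(6 + 12)/6 = -z*18/6 = -3*z)
D(-1*222) + 5123 = -(-3)*222 + 5123 = -3*(-222) + 5123 = 666 + 5123 = 5789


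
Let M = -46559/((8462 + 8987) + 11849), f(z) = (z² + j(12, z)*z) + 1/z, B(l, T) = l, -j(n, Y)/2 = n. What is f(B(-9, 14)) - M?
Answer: 26234429/87894 ≈ 298.48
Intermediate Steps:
j(n, Y) = -2*n
f(z) = 1/z + z² - 24*z (f(z) = (z² + (-2*12)*z) + 1/z = (z² - 24*z) + 1/z = 1/z + z² - 24*z)
M = -46559/29298 (M = -46559/(17449 + 11849) = -46559/29298 ≈ -1.5892)
f(B(-9, 14)) - M = (1 + (-9)²*(-24 - 9))/(-9) - 1*(-46559/29298) = -(1 + 81*(-33))/9 + 46559/29298 = -(1 - 2673)/9 + 46559/29298 = -⅑*(-2672) + 46559/29298 = 2672/9 + 46559/29298 = 26234429/87894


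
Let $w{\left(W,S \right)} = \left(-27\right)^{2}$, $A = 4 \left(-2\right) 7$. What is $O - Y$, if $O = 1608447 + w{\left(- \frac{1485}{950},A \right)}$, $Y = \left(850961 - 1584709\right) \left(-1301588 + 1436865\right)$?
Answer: $99260837372$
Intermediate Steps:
$A = -56$ ($A = \left(-8\right) 7 = -56$)
$w{\left(W,S \right)} = 729$
$Y = -99259228196$ ($Y = \left(-733748\right) 135277 = -99259228196$)
$O = 1609176$ ($O = 1608447 + 729 = 1609176$)
$O - Y = 1609176 - -99259228196 = 1609176 + 99259228196 = 99260837372$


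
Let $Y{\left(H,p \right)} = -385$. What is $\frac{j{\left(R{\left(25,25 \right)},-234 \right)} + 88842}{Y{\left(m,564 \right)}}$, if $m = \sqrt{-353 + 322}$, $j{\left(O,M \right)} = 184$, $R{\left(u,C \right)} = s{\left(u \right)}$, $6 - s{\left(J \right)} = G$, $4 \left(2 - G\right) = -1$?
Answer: $- \frac{12718}{55} \approx -231.24$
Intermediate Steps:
$G = \frac{9}{4}$ ($G = 2 - - \frac{1}{4} = 2 + \frac{1}{4} = \frac{9}{4} \approx 2.25$)
$s{\left(J \right)} = \frac{15}{4}$ ($s{\left(J \right)} = 6 - \frac{9}{4} = \frac{15}{4}$)
$R{\left(u,C \right)} = \frac{15}{4}$
$m = i \sqrt{31}$ ($m = \sqrt{-31} = i \sqrt{31} \approx 5.5678 i$)
$\frac{j{\left(R{\left(25,25 \right)},-234 \right)} + 88842}{Y{\left(m,564 \right)}} = \frac{184 + 88842}{-385} = 89026 \left(- \frac{1}{385}\right) = - \frac{12718}{55}$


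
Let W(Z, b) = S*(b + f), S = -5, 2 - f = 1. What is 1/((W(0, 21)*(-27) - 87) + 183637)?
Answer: 1/186520 ≈ 5.3614e-6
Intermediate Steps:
f = 1 (f = 2 - 1*1 = 2 - 1 = 1)
W(Z, b) = -5 - 5*b (W(Z, b) = -5*(b + 1) = -5*(1 + b) = -5 - 5*b)
1/((W(0, 21)*(-27) - 87) + 183637) = 1/(((-5 - 5*21)*(-27) - 87) + 183637) = 1/(((-5 - 105)*(-27) - 87) + 183637) = 1/((-110*(-27) - 87) + 183637) = 1/((2970 - 87) + 183637) = 1/(2883 + 183637) = 1/186520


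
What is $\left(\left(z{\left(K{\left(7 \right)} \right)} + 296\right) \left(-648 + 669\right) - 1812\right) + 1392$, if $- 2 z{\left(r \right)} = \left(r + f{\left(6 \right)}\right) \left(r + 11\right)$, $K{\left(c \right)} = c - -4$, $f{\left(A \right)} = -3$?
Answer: $3948$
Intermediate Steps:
$K{\left(c \right)} = 4 + c$ ($K{\left(c \right)} = c + 4 = 4 + c$)
$z{\left(r \right)} = - \frac{\left(-3 + r\right) \left(11 + r\right)}{2}$ ($z{\left(r \right)} = - \frac{\left(r - 3\right) \left(r + 11\right)}{2} = - \frac{\left(-3 + r\right) \left(11 + r\right)}{2}$)
$\left(\left(z{\left(K{\left(7 \right)} \right)} + 296\right) \left(-648 + 669\right) - 1812\right) + 1392 = \left(\left(\left(\frac{33}{2} - 4 \left(4 + 7\right) - \frac{\left(4 + 7\right)^{2}}{2}\right) + 296\right) \left(-648 + 669\right) - 1812\right) + 1392 = \left(\left(\left(\frac{33}{2} - 44 - \frac{11^{2}}{2}\right) + 296\right) 21 - 1812\right) + 1392 = \left(\left(\left(\frac{33}{2} - 44 - \frac{121}{2}\right) + 296\right) 21 - 1812\right) + 1392 = \left(\left(-88 + 296\right) 21 - 1812\right) + 1392 = \left(208 \cdot 21 - 1812\right) + 1392 = \left(4368 - 1812\right) + 1392 = 2556 + 1392 = 3948$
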